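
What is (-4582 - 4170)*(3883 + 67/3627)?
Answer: -123260612416/3627 ≈ -3.3984e+7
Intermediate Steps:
(-4582 - 4170)*(3883 + 67/3627) = -8752*(3883 + 67*(1/3627)) = -8752*(3883 + 67/3627) = -8752*14083708/3627 = -123260612416/3627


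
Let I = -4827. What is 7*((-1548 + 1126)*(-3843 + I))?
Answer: 25611180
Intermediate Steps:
7*((-1548 + 1126)*(-3843 + I)) = 7*((-1548 + 1126)*(-3843 - 4827)) = 7*(-422*(-8670)) = 7*3658740 = 25611180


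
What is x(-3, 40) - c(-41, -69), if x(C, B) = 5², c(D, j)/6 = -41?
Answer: 271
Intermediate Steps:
c(D, j) = -246 (c(D, j) = 6*(-41) = -246)
x(C, B) = 25
x(-3, 40) - c(-41, -69) = 25 - 1*(-246) = 25 + 246 = 271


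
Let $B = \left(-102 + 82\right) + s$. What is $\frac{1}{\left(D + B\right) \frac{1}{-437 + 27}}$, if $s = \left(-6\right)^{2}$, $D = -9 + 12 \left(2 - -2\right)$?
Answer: $- \frac{82}{11} \approx -7.4545$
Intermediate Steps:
$D = 39$ ($D = -9 + 12 \left(2 + 2\right) = -9 + 12 \cdot 4 = -9 + 48 = 39$)
$s = 36$
$B = 16$ ($B = \left(-102 + 82\right) + 36 = -20 + 36 = 16$)
$\frac{1}{\left(D + B\right) \frac{1}{-437 + 27}} = \frac{1}{\left(39 + 16\right) \frac{1}{-437 + 27}} = \frac{1}{55 \frac{1}{-410}} = \frac{1}{55 \left(- \frac{1}{410}\right)} = \frac{1}{- \frac{11}{82}} = - \frac{82}{11}$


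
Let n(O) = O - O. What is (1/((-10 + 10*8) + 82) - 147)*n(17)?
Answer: 0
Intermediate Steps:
n(O) = 0
(1/((-10 + 10*8) + 82) - 147)*n(17) = (1/((-10 + 10*8) + 82) - 147)*0 = (1/((-10 + 80) + 82) - 147)*0 = (1/(70 + 82) - 147)*0 = (1/152 - 147)*0 = -22343/152*0 = 0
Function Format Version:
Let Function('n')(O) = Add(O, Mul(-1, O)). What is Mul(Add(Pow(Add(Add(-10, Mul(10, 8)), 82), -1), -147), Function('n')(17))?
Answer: 0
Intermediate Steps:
Function('n')(O) = 0
Mul(Add(Pow(Add(Add(-10, Mul(10, 8)), 82), -1), -147), Function('n')(17)) = Mul(Add(Pow(Add(Add(-10, Mul(10, 8)), 82), -1), -147), 0) = Mul(Add(Pow(Add(Add(-10, 80), 82), -1), -147), 0) = Mul(Add(Pow(Add(70, 82), -1), -147), 0) = Mul(Add(Pow(152, -1), -147), 0) = Mul(Add(Rational(1, 152), -147), 0) = Mul(Rational(-22343, 152), 0) = 0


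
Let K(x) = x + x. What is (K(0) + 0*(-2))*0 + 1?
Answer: 1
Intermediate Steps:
K(x) = 2*x
(K(0) + 0*(-2))*0 + 1 = (2*0 + 0*(-2))*0 + 1 = (0 + 0)*0 + 1 = 0*0 + 1 = 0 + 1 = 1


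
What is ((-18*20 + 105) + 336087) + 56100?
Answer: 391932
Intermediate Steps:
((-18*20 + 105) + 336087) + 56100 = ((-360 + 105) + 336087) + 56100 = (-255 + 336087) + 56100 = 335832 + 56100 = 391932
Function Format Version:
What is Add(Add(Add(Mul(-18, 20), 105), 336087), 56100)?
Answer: 391932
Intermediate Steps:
Add(Add(Add(Mul(-18, 20), 105), 336087), 56100) = Add(Add(Add(-360, 105), 336087), 56100) = Add(Add(-255, 336087), 56100) = Add(335832, 56100) = 391932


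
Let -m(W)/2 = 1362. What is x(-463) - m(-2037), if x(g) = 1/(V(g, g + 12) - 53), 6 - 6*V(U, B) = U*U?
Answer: 584791038/214681 ≈ 2724.0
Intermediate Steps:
V(U, B) = 1 - U²/6 (V(U, B) = 1 - U*U/6 = 1 - U²/6)
m(W) = -2724 (m(W) = -2*1362 = -2724)
x(g) = 1/(-52 - g²/6) (x(g) = 1/((1 - g²/6) - 53) = 1/(-52 - g²/6))
x(-463) - m(-2037) = -6/(312 + (-463)²) - 1*(-2724) = -6/(312 + 214369) + 2724 = -6/214681 + 2724 = 584791038/214681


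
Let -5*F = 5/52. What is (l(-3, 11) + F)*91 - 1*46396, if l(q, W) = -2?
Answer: -186319/4 ≈ -46580.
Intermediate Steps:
F = -1/52 ≈ -0.019231
(l(-3, 11) + F)*91 - 1*46396 = (-2 - 1/52)*91 - 1*46396 = -105/52*91 - 46396 = -735/4 - 46396 = -186319/4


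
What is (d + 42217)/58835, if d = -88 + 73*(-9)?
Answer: 41472/58835 ≈ 0.70489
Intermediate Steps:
d = -745 (d = -88 - 657 = -745)
(d + 42217)/58835 = (-745 + 42217)/58835 = 41472*(1/58835) = 41472/58835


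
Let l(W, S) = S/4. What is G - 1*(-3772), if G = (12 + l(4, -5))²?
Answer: 62201/16 ≈ 3887.6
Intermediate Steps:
l(W, S) = S/4 (l(W, S) = S*(¼) = S/4)
G = 1849/16 (G = (12 + (¼)*(-5))² = (12 - 5/4)² = (43/4)² = 1849/16 ≈ 115.56)
G - 1*(-3772) = 1849/16 - 1*(-3772) = 1849/16 + 3772 = 62201/16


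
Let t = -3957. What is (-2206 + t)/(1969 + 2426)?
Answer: -6163/4395 ≈ -1.4023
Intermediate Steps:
(-2206 + t)/(1969 + 2426) = (-2206 - 3957)/(1969 + 2426) = -6163/4395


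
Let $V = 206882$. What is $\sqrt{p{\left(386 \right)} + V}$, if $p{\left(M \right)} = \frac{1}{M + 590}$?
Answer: $\frac{\sqrt{12316926813}}{244} \approx 454.84$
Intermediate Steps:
$p{\left(M \right)} = \frac{1}{590 + M}$
$\sqrt{p{\left(386 \right)} + V} = \sqrt{\frac{1}{590 + 386} + 206882} = \sqrt{\frac{1}{976} + 206882} = \sqrt{\frac{201916833}{976}} = \frac{\sqrt{12316926813}}{244}$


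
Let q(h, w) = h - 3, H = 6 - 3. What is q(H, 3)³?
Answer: 0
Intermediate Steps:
H = 3
q(h, w) = -3 + h
q(H, 3)³ = (-3 + 3)³ = 0³ = 0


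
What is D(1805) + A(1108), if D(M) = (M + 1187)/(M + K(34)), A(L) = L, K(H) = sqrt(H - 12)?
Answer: 3615267884/3258003 - 2992*sqrt(22)/3258003 ≈ 1109.7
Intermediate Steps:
K(H) = sqrt(-12 + H)
D(M) = (1187 + M)/(M + sqrt(22)) (D(M) = (M + 1187)/(M + sqrt(-12 + 34)) = (1187 + M)/(M + sqrt(22)))
D(1805) + A(1108) = (1187 + 1805)/(1805 + sqrt(22)) + 1108 = 2992/(1805 + sqrt(22)) + 1108 = 1108 + 2992/(1805 + sqrt(22))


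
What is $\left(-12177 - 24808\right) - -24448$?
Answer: $-12537$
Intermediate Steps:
$\left(-12177 - 24808\right) - -24448 = \left(-12177 - 24808\right) + 24448 = -36985 + 24448 = -12537$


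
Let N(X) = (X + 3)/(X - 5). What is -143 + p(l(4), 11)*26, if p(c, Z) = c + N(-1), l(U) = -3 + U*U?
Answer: 559/3 ≈ 186.33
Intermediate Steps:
l(U) = -3 + U²
N(X) = (3 + X)/(-5 + X)
p(c, Z) = -⅓ + c (p(c, Z) = c + (3 - 1)/(-5 - 1) = c + 2/(-6) = c - ⅙*2 = c - ⅓ = -⅓ + c)
-143 + p(l(4), 11)*26 = -143 + (-⅓ + (-3 + 4²))*26 = -143 + (-⅓ + (-3 + 16))*26 = -143 + (-⅓ + 13)*26 = -143 + (38/3)*26 = -143 + 988/3 = 559/3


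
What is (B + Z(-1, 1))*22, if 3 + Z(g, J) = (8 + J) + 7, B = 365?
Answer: 8316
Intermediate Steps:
Z(g, J) = 12 + J (Z(g, J) = -3 + ((8 + J) + 7) = -3 + (15 + J) = 12 + J)
(B + Z(-1, 1))*22 = (365 + (12 + 1))*22 = (365 + 13)*22 = 378*22 = 8316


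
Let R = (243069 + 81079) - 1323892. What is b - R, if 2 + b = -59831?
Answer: 939911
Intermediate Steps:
R = -999744 (R = 324148 - 1323892 = -999744)
b = -59833 (b = -2 - 59831 = -59833)
b - R = -59833 - 1*(-999744) = -59833 + 999744 = 939911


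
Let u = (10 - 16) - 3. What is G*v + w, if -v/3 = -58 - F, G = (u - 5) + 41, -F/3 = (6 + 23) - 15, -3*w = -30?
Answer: 1306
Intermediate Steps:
w = 10 (w = -⅓*(-30) = 10)
u = -9 (u = -6 - 3 = -9)
F = -42 (F = -3*((6 + 23) - 15) = -3*(29 - 15) = -3*14 = -42)
G = 27 (G = (-9 - 5) + 41 = -14 + 41 = 27)
v = 48 (v = -3*(-58 - 1*(-42)) = -3*(-58 + 42) = -3*(-16) = 48)
G*v + w = 27*48 + 10 = 1296 + 10 = 1306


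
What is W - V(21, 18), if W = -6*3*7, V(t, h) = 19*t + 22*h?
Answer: -921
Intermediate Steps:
W = -126 (W = -18*7 = -126)
W - V(21, 18) = -126 - (19*21 + 22*18) = -126 - (399 + 396) = -126 - 1*795 = -126 - 795 = -921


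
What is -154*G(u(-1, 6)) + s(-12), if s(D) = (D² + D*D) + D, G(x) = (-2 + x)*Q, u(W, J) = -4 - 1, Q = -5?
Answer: -5114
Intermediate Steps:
u(W, J) = -5
G(x) = 10 - 5*x (G(x) = (-2 + x)*(-5) = 10 - 5*x)
s(D) = D + 2*D² (s(D) = (D² + D²) + D = 2*D² + D = D + 2*D²)
-154*G(u(-1, 6)) + s(-12) = -154*(10 - 5*(-5)) - 12*(1 + 2*(-12)) = -154*(10 + 25) - 12*(1 - 24) = -154*35 - 12*(-23) = -5390 + 276 = -5114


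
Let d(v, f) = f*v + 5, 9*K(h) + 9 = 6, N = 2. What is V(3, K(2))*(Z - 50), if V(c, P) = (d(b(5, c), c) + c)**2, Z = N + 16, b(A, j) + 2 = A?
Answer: -9248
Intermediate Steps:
b(A, j) = -2 + A
K(h) = -1/3 (K(h) = -1 + (1/9)*6 = -1 + 2/3 = -1/3)
d(v, f) = 5 + f*v
Z = 18 (Z = 2 + 16 = 18)
V(c, P) = (5 + 4*c)**2 (V(c, P) = ((5 + c*(-2 + 5)) + c)**2 = ((5 + c*3) + c)**2 = ((5 + 3*c) + c)**2 = (5 + 4*c)**2)
V(3, K(2))*(Z - 50) = (5 + 4*3)**2*(18 - 50) = (5 + 12)**2*(-32) = 17**2*(-32) = 289*(-32) = -9248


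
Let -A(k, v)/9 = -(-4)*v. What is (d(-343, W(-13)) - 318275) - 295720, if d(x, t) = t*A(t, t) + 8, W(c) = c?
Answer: -620071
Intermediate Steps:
A(k, v) = -36*v (A(k, v) = -(-9)*(-4*v) = -36*v)
d(x, t) = 8 - 36*t² (d(x, t) = t*(-36*t) + 8 = -36*t² + 8 = 8 - 36*t²)
(d(-343, W(-13)) - 318275) - 295720 = ((8 - 36*(-13)²) - 318275) - 295720 = ((8 - 36*169) - 318275) - 295720 = ((8 - 6084) - 318275) - 295720 = (-6076 - 318275) - 295720 = -324351 - 295720 = -620071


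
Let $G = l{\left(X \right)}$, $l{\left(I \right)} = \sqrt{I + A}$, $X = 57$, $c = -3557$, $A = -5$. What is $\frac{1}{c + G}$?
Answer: $- \frac{3557}{12652197} - \frac{2 \sqrt{13}}{12652197} \approx -0.00028171$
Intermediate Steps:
$l{\left(I \right)} = \sqrt{-5 + I}$ ($l{\left(I \right)} = \sqrt{I - 5} = \sqrt{-5 + I}$)
$G = 2 \sqrt{13}$ ($G = \sqrt{-5 + 57} = \sqrt{52} = 2 \sqrt{13} \approx 7.2111$)
$\frac{1}{c + G} = \frac{1}{-3557 + 2 \sqrt{13}}$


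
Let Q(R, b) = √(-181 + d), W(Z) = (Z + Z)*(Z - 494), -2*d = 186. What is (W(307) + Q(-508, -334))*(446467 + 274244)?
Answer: -82750595598 + 720711*I*√274 ≈ -8.2751e+10 + 1.193e+7*I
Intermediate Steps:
d = -93 (d = -½*186 = -93)
W(Z) = 2*Z*(-494 + Z) (W(Z) = (2*Z)*(-494 + Z) = 2*Z*(-494 + Z))
Q(R, b) = I*√274 (Q(R, b) = √(-181 - 93) = √(-274) = I*√274)
(W(307) + Q(-508, -334))*(446467 + 274244) = (2*307*(-494 + 307) + I*√274)*(446467 + 274244) = (2*307*(-187) + I*√274)*720711 = (-114818 + I*√274)*720711 = -82750595598 + 720711*I*√274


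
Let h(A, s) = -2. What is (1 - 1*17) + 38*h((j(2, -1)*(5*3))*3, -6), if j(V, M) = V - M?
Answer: -92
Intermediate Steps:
(1 - 1*17) + 38*h((j(2, -1)*(5*3))*3, -6) = (1 - 1*17) + 38*(-2) = (1 - 17) - 76 = -16 - 76 = -92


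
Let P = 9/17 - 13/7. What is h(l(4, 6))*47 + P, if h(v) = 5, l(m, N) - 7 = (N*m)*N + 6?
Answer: 27807/119 ≈ 233.67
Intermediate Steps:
l(m, N) = 13 + m*N² (l(m, N) = 7 + ((N*m)*N + 6) = 7 + (m*N² + 6) = 7 + (6 + m*N²) = 13 + m*N²)
P = -158/119 (P = 9*(1/17) - 13*⅐ = 9/17 - 13/7 = -158/119 ≈ -1.3277)
h(l(4, 6))*47 + P = 5*47 - 158/119 = 235 - 158/119 = 27807/119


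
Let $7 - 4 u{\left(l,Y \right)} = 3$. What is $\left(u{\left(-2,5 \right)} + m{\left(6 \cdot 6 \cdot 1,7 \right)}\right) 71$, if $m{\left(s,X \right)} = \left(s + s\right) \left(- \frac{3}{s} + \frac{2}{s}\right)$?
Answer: $-71$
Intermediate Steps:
$u{\left(l,Y \right)} = 1$ ($u{\left(l,Y \right)} = \frac{7}{4} - \frac{3}{4} = 1$)
$m{\left(s,X \right)} = -2$ ($m{\left(s,X \right)} = 2 s \left(- \frac{1}{s}\right) = -2$)
$\left(u{\left(-2,5 \right)} + m{\left(6 \cdot 6 \cdot 1,7 \right)}\right) 71 = \left(1 - 2\right) 71 = \left(-1\right) 71 = -71$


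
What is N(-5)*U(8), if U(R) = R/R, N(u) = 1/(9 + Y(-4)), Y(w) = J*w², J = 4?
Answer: 1/73 ≈ 0.013699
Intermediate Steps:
Y(w) = 4*w²
N(u) = 1/73 (N(u) = 1/(9 + 4*(-4)²) = 1/(9 + 4*16) = 1/(9 + 64) = 1/73)
U(R) = 1
N(-5)*U(8) = (1/73)*1 = 1/73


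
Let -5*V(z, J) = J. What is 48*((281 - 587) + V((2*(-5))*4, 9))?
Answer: -73872/5 ≈ -14774.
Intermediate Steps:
V(z, J) = -J/5
48*((281 - 587) + V((2*(-5))*4, 9)) = 48*((281 - 587) - 1/5*9) = 48*(-306 - 9/5) = 48*(-1539/5) = -73872/5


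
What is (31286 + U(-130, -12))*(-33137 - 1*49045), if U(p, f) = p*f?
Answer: -2699349972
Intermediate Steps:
U(p, f) = f*p
(31286 + U(-130, -12))*(-33137 - 1*49045) = (31286 - 12*(-130))*(-33137 - 1*49045) = (31286 + 1560)*(-33137 - 49045) = 32846*(-82182) = -2699349972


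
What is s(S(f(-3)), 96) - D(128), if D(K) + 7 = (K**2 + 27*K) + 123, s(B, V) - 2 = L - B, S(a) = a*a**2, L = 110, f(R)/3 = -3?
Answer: -19115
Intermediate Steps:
f(R) = -9 (f(R) = 3*(-3) = -9)
S(a) = a**3
s(B, V) = 112 - B (s(B, V) = 2 + (110 - B) = 112 - B)
D(K) = 116 + K**2 + 27*K (D(K) = -7 + ((K**2 + 27*K) + 123) = -7 + (123 + K**2 + 27*K) = 116 + K**2 + 27*K)
s(S(f(-3)), 96) - D(128) = (112 - 1*(-9)**3) - (116 + 128**2 + 27*128) = (112 - 1*(-729)) - (116 + 16384 + 3456) = (112 + 729) - 1*19956 = 841 - 19956 = -19115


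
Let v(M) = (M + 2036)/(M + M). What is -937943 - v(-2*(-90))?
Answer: -42207712/45 ≈ -9.3795e+5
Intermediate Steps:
v(M) = (2036 + M)/(2*M) (v(M) = (2036 + M)/((2*M)) = (2036 + M)*(1/(2*M)) = (2036 + M)/(2*M))
-937943 - v(-2*(-90)) = -937943 - (2036 - 2*(-90))/(2*((-2*(-90)))) = -937943 - (2036 + 180)/(2*180) = -937943 - 2216/(2*180) = -937943 - 1*277/45 = -937943 - 277/45 = -42207712/45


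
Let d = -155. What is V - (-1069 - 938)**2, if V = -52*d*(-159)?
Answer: -5309589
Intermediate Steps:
V = -1281540 (V = -52*(-155)*(-159) = 8060*(-159) = -1281540)
V - (-1069 - 938)**2 = -1281540 - (-1069 - 938)**2 = -1281540 - 1*(-2007)**2 = -1281540 - 1*4028049 = -1281540 - 4028049 = -5309589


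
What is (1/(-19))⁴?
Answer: 1/130321 ≈ 7.6734e-6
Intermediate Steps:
(1/(-19))⁴ = (-1/19)⁴ = 1/130321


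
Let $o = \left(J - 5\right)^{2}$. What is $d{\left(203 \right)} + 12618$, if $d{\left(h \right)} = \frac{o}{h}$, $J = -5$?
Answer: $\frac{2561554}{203} \approx 12619.0$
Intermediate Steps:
$o = 100$ ($o = \left(-5 - 5\right)^{2} = \left(-10\right)^{2} = 100$)
$d{\left(h \right)} = \frac{100}{h}$
$d{\left(203 \right)} + 12618 = \frac{100}{203} + 12618 = \frac{2561554}{203}$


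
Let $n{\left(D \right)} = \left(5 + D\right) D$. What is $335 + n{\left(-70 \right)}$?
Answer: $4885$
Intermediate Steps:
$n{\left(D \right)} = D \left(5 + D\right)$
$335 + n{\left(-70 \right)} = 335 - 70 \left(5 - 70\right) = 335 - -4550 = 335 + 4550 = 4885$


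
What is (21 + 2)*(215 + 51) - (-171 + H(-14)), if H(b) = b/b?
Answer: 6288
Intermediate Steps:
H(b) = 1
(21 + 2)*(215 + 51) - (-171 + H(-14)) = (21 + 2)*(215 + 51) - (-171 + 1) = 23*266 - 1*(-170) = 6118 + 170 = 6288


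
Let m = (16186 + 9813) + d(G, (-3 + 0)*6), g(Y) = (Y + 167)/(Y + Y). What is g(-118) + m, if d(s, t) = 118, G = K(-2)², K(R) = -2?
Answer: 6163563/236 ≈ 26117.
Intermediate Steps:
G = 4 (G = (-2)² = 4)
g(Y) = (167 + Y)/(2*Y) (g(Y) = (167 + Y)/((2*Y)) = (167 + Y)*(1/(2*Y)) = (167 + Y)/(2*Y))
m = 26117 (m = (16186 + 9813) + 118 = 25999 + 118 = 26117)
g(-118) + m = (½)*(167 - 118)/(-118) + 26117 = (½)*(-1/118)*49 + 26117 = -49/236 + 26117 = 6163563/236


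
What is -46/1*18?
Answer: -828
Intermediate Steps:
-46/1*18 = -46*1*18 = -46*18 = -828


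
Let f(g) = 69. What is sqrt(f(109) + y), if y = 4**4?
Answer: 5*sqrt(13) ≈ 18.028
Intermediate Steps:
y = 256
sqrt(f(109) + y) = sqrt(69 + 256) = sqrt(325) = 5*sqrt(13)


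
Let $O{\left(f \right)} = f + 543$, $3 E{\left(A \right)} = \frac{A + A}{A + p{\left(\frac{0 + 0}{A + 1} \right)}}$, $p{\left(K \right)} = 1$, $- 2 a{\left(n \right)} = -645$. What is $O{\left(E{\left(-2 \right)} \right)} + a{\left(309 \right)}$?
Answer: $\frac{5201}{6} \approx 866.83$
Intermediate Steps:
$a{\left(n \right)} = \frac{645}{2}$ ($a{\left(n \right)} = \left(- \frac{1}{2}\right) \left(-645\right) = \frac{645}{2}$)
$E{\left(A \right)} = \frac{2 A}{3 \left(1 + A\right)}$ ($E{\left(A \right)} = \frac{\left(A + A\right) \frac{1}{A + 1}}{3} = \frac{2 A \frac{1}{1 + A}}{3} = \frac{2 A}{3 \left(1 + A\right)}$)
$O{\left(f \right)} = 543 + f$
$O{\left(E{\left(-2 \right)} \right)} + a{\left(309 \right)} = \left(543 + \frac{2}{3} \left(-2\right) \frac{1}{1 - 2}\right) + \frac{645}{2} = \left(543 + \frac{2}{3} \left(-2\right) \frac{1}{-1}\right) + \frac{645}{2} = \left(543 + \frac{2}{3} \left(-2\right) \left(-1\right)\right) + \frac{645}{2} = \left(543 + \frac{4}{3}\right) + \frac{645}{2} = \frac{1633}{3} + \frac{645}{2} = \frac{5201}{6}$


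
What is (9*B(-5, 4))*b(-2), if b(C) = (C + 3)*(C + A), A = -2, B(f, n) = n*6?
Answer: -864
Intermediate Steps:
B(f, n) = 6*n
b(C) = (-2 + C)*(3 + C) (b(C) = (C + 3)*(C - 2) = (3 + C)*(-2 + C) = (-2 + C)*(3 + C))
(9*B(-5, 4))*b(-2) = (9*(6*4))*(-6 - 2 + (-2)²) = (9*24)*(-6 - 2 + 4) = 216*(-4) = -864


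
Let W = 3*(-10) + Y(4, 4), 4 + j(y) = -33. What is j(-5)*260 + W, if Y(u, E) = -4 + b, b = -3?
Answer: -9657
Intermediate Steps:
j(y) = -37 (j(y) = -4 - 33 = -37)
Y(u, E) = -7 (Y(u, E) = -4 - 3 = -7)
W = -37 (W = 3*(-10) - 7 = -30 - 7 = -37)
j(-5)*260 + W = -37*260 - 37 = -9620 - 37 = -9657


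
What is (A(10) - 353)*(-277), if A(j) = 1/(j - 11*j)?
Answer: 9778377/100 ≈ 97784.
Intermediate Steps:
A(j) = -1/(10*j) (A(j) = 1/(-10*j) = -1/(10*j))
(A(10) - 353)*(-277) = (-⅒/10 - 353)*(-277) = (-⅒*⅒ - 353)*(-277) = (-1/100 - 353)*(-277) = -35301/100*(-277) = 9778377/100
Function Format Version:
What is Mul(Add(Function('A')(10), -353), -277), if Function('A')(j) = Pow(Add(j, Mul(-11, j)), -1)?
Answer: Rational(9778377, 100) ≈ 97784.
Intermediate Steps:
Function('A')(j) = Mul(Rational(-1, 10), Pow(j, -1)) (Function('A')(j) = Pow(Mul(-10, j), -1) = Mul(Rational(-1, 10), Pow(j, -1)))
Mul(Add(Function('A')(10), -353), -277) = Mul(Add(Mul(Rational(-1, 10), Pow(10, -1)), -353), -277) = Mul(Add(Mul(Rational(-1, 10), Rational(1, 10)), -353), -277) = Mul(Add(Rational(-1, 100), -353), -277) = Mul(Rational(-35301, 100), -277) = Rational(9778377, 100)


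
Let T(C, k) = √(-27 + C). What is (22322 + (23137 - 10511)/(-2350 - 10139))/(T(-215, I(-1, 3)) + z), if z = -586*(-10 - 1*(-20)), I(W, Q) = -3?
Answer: -816786817760/214435143369 - 1533217576*I*√2/214435143369 ≈ -3.809 - 0.010112*I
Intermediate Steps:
z = -5860 (z = -586*(-10 + 20) = -586*10 = -5860)
(22322 + (23137 - 10511)/(-2350 - 10139))/(T(-215, I(-1, 3)) + z) = (22322 + (23137 - 10511)/(-2350 - 10139))/(√(-27 - 215) - 5860) = (22322 + 12626/(-12489))/(√(-242) - 5860) = (22322 + 12626*(-1/12489))/(11*I*√2 - 5860) = (22322 - 12626/12489)/(-5860 + 11*I*√2) = 278766832/(12489*(-5860 + 11*I*√2))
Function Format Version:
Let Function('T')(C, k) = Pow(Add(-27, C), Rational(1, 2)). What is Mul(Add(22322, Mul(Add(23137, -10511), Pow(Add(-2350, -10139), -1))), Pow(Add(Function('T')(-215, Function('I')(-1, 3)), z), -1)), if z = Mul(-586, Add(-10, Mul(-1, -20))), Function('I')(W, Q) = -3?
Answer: Add(Rational(-816786817760, 214435143369), Mul(Rational(-1533217576, 214435143369), I, Pow(2, Rational(1, 2)))) ≈ Add(-3.8090, Mul(-0.010112, I))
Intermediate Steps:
z = -5860 (z = Mul(-586, Add(-10, 20)) = Mul(-586, 10) = -5860)
Mul(Add(22322, Mul(Add(23137, -10511), Pow(Add(-2350, -10139), -1))), Pow(Add(Function('T')(-215, Function('I')(-1, 3)), z), -1)) = Mul(Add(22322, Mul(Add(23137, -10511), Pow(Add(-2350, -10139), -1))), Pow(Add(Pow(Add(-27, -215), Rational(1, 2)), -5860), -1)) = Mul(Add(22322, Mul(12626, Pow(-12489, -1))), Pow(Add(Pow(-242, Rational(1, 2)), -5860), -1)) = Mul(Add(22322, Mul(12626, Rational(-1, 12489))), Pow(Add(Mul(11, I, Pow(2, Rational(1, 2))), -5860), -1)) = Mul(Add(22322, Rational(-12626, 12489)), Pow(Add(-5860, Mul(11, I, Pow(2, Rational(1, 2)))), -1)) = Mul(Rational(278766832, 12489), Pow(Add(-5860, Mul(11, I, Pow(2, Rational(1, 2)))), -1))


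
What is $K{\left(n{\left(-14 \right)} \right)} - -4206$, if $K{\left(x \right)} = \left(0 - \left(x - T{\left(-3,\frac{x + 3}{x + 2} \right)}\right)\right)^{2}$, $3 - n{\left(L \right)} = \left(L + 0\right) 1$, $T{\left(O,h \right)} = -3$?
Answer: $4606$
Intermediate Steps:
$n{\left(L \right)} = 3 - L$ ($n{\left(L \right)} = 3 - \left(L + 0\right) 1 = 3 - L 1 = 3 - L$)
$K{\left(x \right)} = \left(-3 - x\right)^{2}$ ($K{\left(x \right)} = \left(0 - \left(3 + x\right)\right)^{2} = \left(-3 - x\right)^{2}$)
$K{\left(n{\left(-14 \right)} \right)} - -4206 = \left(3 + \left(3 - -14\right)\right)^{2} - -4206 = \left(3 + \left(3 + 14\right)\right)^{2} + 4206 = \left(3 + 17\right)^{2} + 4206 = 20^{2} + 4206 = 400 + 4206 = 4606$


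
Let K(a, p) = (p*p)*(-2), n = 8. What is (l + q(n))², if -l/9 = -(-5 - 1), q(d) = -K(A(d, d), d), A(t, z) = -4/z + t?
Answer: 5476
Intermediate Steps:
A(t, z) = t - 4/z
K(a, p) = -2*p² (K(a, p) = p²*(-2) = -2*p²)
q(d) = 2*d² (q(d) = -(-2)*d² = 2*d²)
l = -54 (l = -(-9)*(-5 - 1) = -(-9)*(-6) = -9*6 = -54)
(l + q(n))² = (-54 + 2*8²)² = (-54 + 2*64)² = (-54 + 128)² = 74² = 5476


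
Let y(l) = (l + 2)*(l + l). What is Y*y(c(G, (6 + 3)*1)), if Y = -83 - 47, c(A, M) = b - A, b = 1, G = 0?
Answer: -780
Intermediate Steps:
c(A, M) = 1 - A
y(l) = 2*l*(2 + l) (y(l) = (2 + l)*(2*l) = 2*l*(2 + l))
Y = -130
Y*y(c(G, (6 + 3)*1)) = -260*(1 - 1*0)*(2 + (1 - 1*0)) = -260*(1 + 0)*(2 + (1 + 0)) = -260*(2 + 1) = -260*3 = -130*6 = -780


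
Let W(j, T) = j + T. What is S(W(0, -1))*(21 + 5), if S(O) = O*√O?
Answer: -26*I ≈ -26.0*I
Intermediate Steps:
W(j, T) = T + j
S(O) = O^(3/2)
S(W(0, -1))*(21 + 5) = (-1 + 0)^(3/2)*(21 + 5) = (-1)^(3/2)*26 = -I*26 = -26*I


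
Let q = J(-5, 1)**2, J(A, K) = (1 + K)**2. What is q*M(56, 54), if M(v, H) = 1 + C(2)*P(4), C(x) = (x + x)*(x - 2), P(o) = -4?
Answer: 16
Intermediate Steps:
C(x) = 2*x*(-2 + x) (C(x) = (2*x)*(-2 + x) = 2*x*(-2 + x))
M(v, H) = 1 (M(v, H) = 1 + (2*2*(-2 + 2))*(-4) = 1 + (2*2*0)*(-4) = 1 + 0*(-4) = 1 + 0 = 1)
q = 16 (q = ((1 + 1)**2)**2 = (2**2)**2 = 4**2 = 16)
q*M(56, 54) = 16*1 = 16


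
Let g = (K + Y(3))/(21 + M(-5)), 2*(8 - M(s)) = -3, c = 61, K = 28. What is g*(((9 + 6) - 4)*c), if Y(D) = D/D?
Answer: 638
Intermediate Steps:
M(s) = 19/2 (M(s) = 8 - ½*(-3) = 8 + 3/2 = 19/2)
Y(D) = 1
g = 58/61 (g = (28 + 1)/(21 + 19/2) = 29/(61/2) = 29*(2/61) = 58/61 ≈ 0.95082)
g*(((9 + 6) - 4)*c) = 58*(((9 + 6) - 4)*61)/61 = 58*((15 - 4)*61)/61 = 58*(11*61)/61 = (58/61)*671 = 638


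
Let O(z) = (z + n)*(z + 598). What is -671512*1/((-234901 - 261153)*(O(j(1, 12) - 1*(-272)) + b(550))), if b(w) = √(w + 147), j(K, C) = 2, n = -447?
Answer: -50650807136/5644482399037053 - 335756*√697/5644482399037053 ≈ -8.9751e-6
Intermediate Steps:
O(z) = (-447 + z)*(598 + z) (O(z) = (z - 447)*(z + 598) = (-447 + z)*(598 + z))
b(w) = √(147 + w)
-671512*1/((-234901 - 261153)*(O(j(1, 12) - 1*(-272)) + b(550))) = -671512*1/((-234901 - 261153)*((-267306 + (2 - 1*(-272))² + 151*(2 - 1*(-272))) + √(147 + 550))) = -671512*(-1/(496054*((-267306 + (2 + 272)² + 151*(2 + 272)) + √697))) = -671512*(-1/(496054*((-267306 + 274² + 151*274) + √697))) = -671512*(-1/(496054*((-267306 + 75076 + 41374) + √697))) = -671512*(-1/(496054*(-150856 + √697))) = -671512/(74832722224 - 496054*√697)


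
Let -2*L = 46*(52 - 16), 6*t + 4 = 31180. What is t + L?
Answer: 4368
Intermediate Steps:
t = 5196 (t = -⅔ + (⅙)*31180 = -⅔ + 15590/3 = 5196)
L = -828 (L = -23*(52 - 16) = -23*36 = -½*1656 = -828)
t + L = 5196 - 828 = 4368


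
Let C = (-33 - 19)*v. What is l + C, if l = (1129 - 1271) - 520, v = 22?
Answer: -1806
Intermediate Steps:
l = -662 (l = -142 - 520 = -662)
C = -1144 (C = (-33 - 19)*22 = -52*22 = -1144)
l + C = -662 - 1144 = -1806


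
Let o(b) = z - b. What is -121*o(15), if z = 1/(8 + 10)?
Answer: 32549/18 ≈ 1808.3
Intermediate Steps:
z = 1/18 ≈ 0.055556
o(b) = 1/18 - b
-121*o(15) = -121*(1/18 - 1*15) = -121*(1/18 - 15) = -121*(-269/18) = 32549/18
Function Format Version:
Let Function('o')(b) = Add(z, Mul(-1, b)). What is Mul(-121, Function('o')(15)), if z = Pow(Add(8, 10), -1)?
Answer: Rational(32549, 18) ≈ 1808.3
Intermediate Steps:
z = Rational(1, 18) (z = Pow(18, -1) = Rational(1, 18) ≈ 0.055556)
Function('o')(b) = Add(Rational(1, 18), Mul(-1, b))
Mul(-121, Function('o')(15)) = Mul(-121, Add(Rational(1, 18), Mul(-1, 15))) = Mul(-121, Add(Rational(1, 18), -15)) = Mul(-121, Rational(-269, 18)) = Rational(32549, 18)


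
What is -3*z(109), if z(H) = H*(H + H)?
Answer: -71286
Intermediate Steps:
z(H) = 2*H² (z(H) = H*(2*H) = 2*H²)
-3*z(109) = -6*109² = -6*11881 = -3*23762 = -71286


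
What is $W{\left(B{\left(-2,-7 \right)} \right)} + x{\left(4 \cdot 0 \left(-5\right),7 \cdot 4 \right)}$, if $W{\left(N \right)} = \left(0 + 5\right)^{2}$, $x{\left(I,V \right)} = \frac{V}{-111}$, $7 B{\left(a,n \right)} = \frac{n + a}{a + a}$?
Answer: $\frac{2747}{111} \approx 24.748$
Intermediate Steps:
$B{\left(a,n \right)} = \frac{a + n}{14 a}$ ($B{\left(a,n \right)} = \frac{\left(n + a\right) \frac{1}{a + a}}{7} = \frac{\left(a + n\right) \frac{1}{2 a}}{7} = \frac{\frac{1}{2} \frac{1}{a} \left(a + n\right)}{7} = \frac{a + n}{14 a}$)
$x{\left(I,V \right)} = - \frac{V}{111}$ ($x{\left(I,V \right)} = V \left(- \frac{1}{111}\right) = - \frac{V}{111}$)
$W{\left(N \right)} = 25$ ($W{\left(N \right)} = 5^{2} = 25$)
$W{\left(B{\left(-2,-7 \right)} \right)} + x{\left(4 \cdot 0 \left(-5\right),7 \cdot 4 \right)} = 25 - \frac{7 \cdot 4}{111} = 25 - \frac{28}{111} = \frac{2747}{111}$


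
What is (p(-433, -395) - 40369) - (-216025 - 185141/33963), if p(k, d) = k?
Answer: 5951283890/33963 ≈ 1.7523e+5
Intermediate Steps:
(p(-433, -395) - 40369) - (-216025 - 185141/33963) = (-433 - 40369) - (-216025 - 185141/33963) = -40802 - (-216025 - 185141/33963) = -40802 - 1*(-7337042216/33963) = -40802 + 7337042216/33963 = 5951283890/33963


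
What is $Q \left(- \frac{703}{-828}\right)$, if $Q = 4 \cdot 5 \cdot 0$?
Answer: $0$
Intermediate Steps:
$Q = 0$ ($Q = 20 \cdot 0 = 0$)
$Q \left(- \frac{703}{-828}\right) = 0 \left(- \frac{703}{-828}\right) = 0 \left(\left(-703\right) \left(- \frac{1}{828}\right)\right) = 0 \cdot \frac{703}{828} = 0$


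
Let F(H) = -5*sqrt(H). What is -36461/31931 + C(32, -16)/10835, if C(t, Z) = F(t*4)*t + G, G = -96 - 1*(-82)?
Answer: -395501969/345972385 - 256*sqrt(2)/2167 ≈ -1.3102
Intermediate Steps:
G = -14 (G = -96 + 82 = -14)
C(t, Z) = -14 - 10*t**(3/2) (C(t, Z) = (-5*2*sqrt(t))*t - 14 = (-10*sqrt(t))*t - 14 = -10*t**(3/2) - 14 = -14 - 10*t**(3/2))
-36461/31931 + C(32, -16)/10835 = -36461/31931 + (-14 - 1280*sqrt(2))/10835 = -36461*1/31931 + (-14 - 1280*sqrt(2))*(1/10835) = -36461/31931 + (-14 - 1280*sqrt(2))*(1/10835) = -36461/31931 + (-14/10835 - 256*sqrt(2)/2167) = -395501969/345972385 - 256*sqrt(2)/2167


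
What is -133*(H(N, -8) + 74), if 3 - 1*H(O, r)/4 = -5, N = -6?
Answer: -14098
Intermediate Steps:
H(O, r) = 32 (H(O, r) = 12 - 4*(-5) = 12 + 20 = 32)
-133*(H(N, -8) + 74) = -133*(32 + 74) = -133*106 = -14098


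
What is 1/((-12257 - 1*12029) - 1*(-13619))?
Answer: -1/10667 ≈ -9.3747e-5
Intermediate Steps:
1/((-12257 - 1*12029) - 1*(-13619)) = 1/((-12257 - 12029) + 13619) = 1/(-24286 + 13619) = 1/(-10667) = -1/10667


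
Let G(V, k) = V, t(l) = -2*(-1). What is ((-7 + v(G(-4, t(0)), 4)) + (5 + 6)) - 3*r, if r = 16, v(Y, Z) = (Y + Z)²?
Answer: -44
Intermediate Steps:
t(l) = 2
((-7 + v(G(-4, t(0)), 4)) + (5 + 6)) - 3*r = ((-7 + (-4 + 4)²) + (5 + 6)) - 3*16 = ((-7 + 0²) + 11) - 48 = ((-7 + 0) + 11) - 48 = (-7 + 11) - 48 = 4 - 48 = -44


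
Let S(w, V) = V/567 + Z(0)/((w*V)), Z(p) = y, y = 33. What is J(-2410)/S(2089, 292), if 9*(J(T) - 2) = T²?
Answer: 223201583802792/178135207 ≈ 1.2530e+6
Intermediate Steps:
J(T) = 2 + T²/9
Z(p) = 33
S(w, V) = V/567 + 33/(V*w) (S(w, V) = V/567 + 33/((w*V)) = V*(1/567) + 33/((V*w)) = V/567 + 33*(1/(V*w)) = V/567 + 33/(V*w))
J(-2410)/S(2089, 292) = (2 + (⅑)*(-2410)²)/((1/567)*292 + 33/(292*2089)) = (2 + (⅑)*5808100)/(292/567 + 33*(1/292)*(1/2089)) = (2 + 5808100/9)/(292/567 + 33/609988) = 5808118/(9*(178135207/345863196)) = (5808118/9)*(345863196/178135207) = 223201583802792/178135207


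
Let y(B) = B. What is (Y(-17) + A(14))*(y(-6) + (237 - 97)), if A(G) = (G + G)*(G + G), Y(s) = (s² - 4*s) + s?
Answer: 150616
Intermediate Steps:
Y(s) = s² - 3*s
A(G) = 4*G² (A(G) = (2*G)*(2*G) = 4*G²)
(Y(-17) + A(14))*(y(-6) + (237 - 97)) = (-17*(-3 - 17) + 4*14²)*(-6 + (237 - 97)) = (-17*(-20) + 4*196)*(-6 + 140) = (340 + 784)*134 = 1124*134 = 150616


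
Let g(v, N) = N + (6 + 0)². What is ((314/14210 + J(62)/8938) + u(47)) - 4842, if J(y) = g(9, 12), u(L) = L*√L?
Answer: -153743498137/31752245 + 47*√47 ≈ -4519.8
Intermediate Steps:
u(L) = L^(3/2)
g(v, N) = 36 + N (g(v, N) = N + 6² = N + 36 = 36 + N)
J(y) = 48 (J(y) = 36 + 12 = 48)
((314/14210 + J(62)/8938) + u(47)) - 4842 = ((314/14210 + 48/8938) + 47^(3/2)) - 4842 = ((314*(1/14210) + 48*(1/8938)) + 47*√47) - 4842 = ((157/7105 + 24/4469) + 47*√47) - 4842 = (872153/31752245 + 47*√47) - 4842 = -153743498137/31752245 + 47*√47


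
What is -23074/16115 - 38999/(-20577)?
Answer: 153675187/331598355 ≈ 0.46344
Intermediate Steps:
-23074/16115 - 38999/(-20577) = -23074*1/16115 - 38999*(-1/20577) = -23074/16115 + 38999/20577 = 153675187/331598355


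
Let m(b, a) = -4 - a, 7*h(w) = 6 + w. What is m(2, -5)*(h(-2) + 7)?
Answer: 53/7 ≈ 7.5714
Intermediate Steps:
h(w) = 6/7 + w/7 (h(w) = (6 + w)/7 = 6/7 + w/7)
m(2, -5)*(h(-2) + 7) = (-4 - 1*(-5))*((6/7 + (⅐)*(-2)) + 7) = (-4 + 5)*((6/7 - 2/7) + 7) = 1*(4/7 + 7) = 1*(53/7) = 53/7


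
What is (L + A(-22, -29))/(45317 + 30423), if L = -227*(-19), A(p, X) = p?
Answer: 613/10820 ≈ 0.056654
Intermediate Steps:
L = 4313
(L + A(-22, -29))/(45317 + 30423) = (4313 - 22)/(45317 + 30423) = 4291/75740 = 4291*(1/75740) = 613/10820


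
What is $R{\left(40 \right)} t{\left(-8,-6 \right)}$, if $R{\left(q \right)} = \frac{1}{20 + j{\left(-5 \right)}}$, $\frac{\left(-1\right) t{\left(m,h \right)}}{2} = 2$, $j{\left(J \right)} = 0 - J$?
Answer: $- \frac{4}{25} \approx -0.16$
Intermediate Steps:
$j{\left(J \right)} = - J$
$t{\left(m,h \right)} = -4$ ($t{\left(m,h \right)} = \left(-2\right) 2 = -4$)
$R{\left(q \right)} = \frac{1}{25}$ ($R{\left(q \right)} = \frac{1}{20 - -5} = \frac{1}{20 + 5} = \frac{1}{25}$)
$R{\left(40 \right)} t{\left(-8,-6 \right)} = \frac{1}{25} \left(-4\right) = - \frac{4}{25}$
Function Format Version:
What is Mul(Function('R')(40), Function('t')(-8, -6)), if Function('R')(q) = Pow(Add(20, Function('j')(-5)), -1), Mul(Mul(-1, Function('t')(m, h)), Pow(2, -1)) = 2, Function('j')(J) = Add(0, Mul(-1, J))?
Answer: Rational(-4, 25) ≈ -0.16000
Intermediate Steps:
Function('j')(J) = Mul(-1, J)
Function('t')(m, h) = -4 (Function('t')(m, h) = Mul(-2, 2) = -4)
Function('R')(q) = Rational(1, 25) (Function('R')(q) = Pow(Add(20, Mul(-1, -5)), -1) = Pow(Add(20, 5), -1) = Pow(25, -1) = Rational(1, 25))
Mul(Function('R')(40), Function('t')(-8, -6)) = Mul(Rational(1, 25), -4) = Rational(-4, 25)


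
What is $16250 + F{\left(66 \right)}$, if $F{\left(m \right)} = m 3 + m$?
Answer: $16514$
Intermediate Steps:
$F{\left(m \right)} = 4 m$ ($F{\left(m \right)} = 3 m + m = 4 m$)
$16250 + F{\left(66 \right)} = 16250 + 4 \cdot 66 = 16250 + 264 = 16514$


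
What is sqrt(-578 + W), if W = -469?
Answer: I*sqrt(1047) ≈ 32.357*I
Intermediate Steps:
sqrt(-578 + W) = sqrt(-578 - 469) = sqrt(-1047) = I*sqrt(1047)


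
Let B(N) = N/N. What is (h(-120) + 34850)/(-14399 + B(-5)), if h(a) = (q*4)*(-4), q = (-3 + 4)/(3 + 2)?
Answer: -87117/35995 ≈ -2.4203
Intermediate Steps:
B(N) = 1
q = ⅕ (q = 1/5 = 1*(⅕) = ⅕ ≈ 0.20000)
h(a) = -16/5 (h(a) = ((⅕)*4)*(-4) = (⅘)*(-4) = -16/5)
(h(-120) + 34850)/(-14399 + B(-5)) = (-16/5 + 34850)/(-14399 + 1) = (174234/5)/(-14398) = (174234/5)*(-1/14398) = -87117/35995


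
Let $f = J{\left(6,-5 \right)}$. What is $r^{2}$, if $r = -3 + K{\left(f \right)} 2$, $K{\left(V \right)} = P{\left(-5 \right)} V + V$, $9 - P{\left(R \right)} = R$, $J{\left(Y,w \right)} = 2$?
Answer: $3249$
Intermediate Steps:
$f = 2$
$P{\left(R \right)} = 9 - R$
$K{\left(V \right)} = 15 V$ ($K{\left(V \right)} = \left(9 - -5\right) V + V = \left(9 + 5\right) V + V = 14 V + V = 15 V$)
$r = 57$ ($r = -3 + 15 \cdot 2 \cdot 2 = -3 + 30 \cdot 2 = -3 + 60 = 57$)
$r^{2} = 57^{2} = 3249$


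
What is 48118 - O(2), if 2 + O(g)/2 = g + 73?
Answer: 47972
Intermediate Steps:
O(g) = 142 + 2*g (O(g) = -4 + 2*(g + 73) = -4 + 2*(73 + g) = -4 + (146 + 2*g) = 142 + 2*g)
48118 - O(2) = 48118 - (142 + 2*2) = 48118 - (142 + 4) = 48118 - 1*146 = 48118 - 146 = 47972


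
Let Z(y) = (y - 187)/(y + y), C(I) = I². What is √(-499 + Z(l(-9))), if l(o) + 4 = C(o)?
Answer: I*√24486/7 ≈ 22.354*I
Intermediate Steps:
l(o) = -4 + o²
Z(y) = (-187 + y)/(2*y) (Z(y) = (-187 + y)/((2*y)) = (-187 + y)*(1/(2*y)) = (-187 + y)/(2*y))
√(-499 + Z(l(-9))) = √(-499 + (-187 + (-4 + (-9)²))/(2*(-4 + (-9)²))) = √(-499 + (-187 + (-4 + 81))/(2*(-4 + 81))) = √(-499 + (½)*(-187 + 77)/77) = √(-499 + (½)*(1/77)*(-110)) = √(-499 - 5/7) = √(-3498/7) = I*√24486/7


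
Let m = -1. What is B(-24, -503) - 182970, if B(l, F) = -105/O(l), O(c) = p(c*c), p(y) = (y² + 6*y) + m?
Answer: -61337216175/335231 ≈ -1.8297e+5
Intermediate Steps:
p(y) = -1 + y² + 6*y (p(y) = (y² + 6*y) - 1 = -1 + y² + 6*y)
O(c) = -1 + c⁴ + 6*c² (O(c) = -1 + (c*c)² + 6*(c*c) = -1 + (c²)² + 6*c² = -1 + c⁴ + 6*c²)
B(l, F) = -105/(-1 + l⁴ + 6*l²)
B(-24, -503) - 182970 = -105/(-1 + (-24)⁴ + 6*(-24)²) - 182970 = -105/(-1 + 331776 + 6*576) - 182970 = -105/(-1 + 331776 + 3456) - 182970 = -105/335231 - 182970 = -61337216175/335231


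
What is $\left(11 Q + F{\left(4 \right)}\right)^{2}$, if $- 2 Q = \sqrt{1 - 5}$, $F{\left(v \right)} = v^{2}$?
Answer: $135 - 352 i \approx 135.0 - 352.0 i$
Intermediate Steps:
$Q = - i$ ($Q = - \frac{\sqrt{1 - 5}}{2} = - \frac{\sqrt{-4}}{2} = - \frac{2 i}{2} = - i \approx - 1.0 i$)
$\left(11 Q + F{\left(4 \right)}\right)^{2} = \left(11 \left(- i\right) + 4^{2}\right)^{2} = \left(- 11 i + 16\right)^{2} = \left(16 - 11 i\right)^{2}$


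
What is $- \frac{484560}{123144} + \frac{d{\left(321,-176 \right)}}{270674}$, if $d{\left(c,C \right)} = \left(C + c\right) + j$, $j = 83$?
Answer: $- \frac{143782584}{36548113} \approx -3.9341$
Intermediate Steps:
$d{\left(c,C \right)} = 83 + C + c$ ($d{\left(c,C \right)} = \left(C + c\right) + 83 = 83 + C + c$)
$- \frac{484560}{123144} + \frac{d{\left(321,-176 \right)}}{270674} = - \frac{484560}{123144} + \frac{83 - 176 + 321}{270674} = \left(-484560\right) \frac{1}{123144} + 228 \cdot \frac{1}{270674} = - \frac{20190}{5131} + \frac{6}{7123} = - \frac{143782584}{36548113}$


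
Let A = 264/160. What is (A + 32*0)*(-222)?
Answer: -3663/10 ≈ -366.30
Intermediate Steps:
A = 33/20 (A = 264*(1/160) = 33/20 ≈ 1.6500)
(A + 32*0)*(-222) = (33/20 + 32*0)*(-222) = (33/20 + 0)*(-222) = (33/20)*(-222) = -3663/10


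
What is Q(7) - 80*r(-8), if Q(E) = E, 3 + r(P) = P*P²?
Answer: 41207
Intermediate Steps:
r(P) = -3 + P³ (r(P) = -3 + P*P² = -3 + P³)
Q(7) - 80*r(-8) = 7 - 80*(-3 + (-8)³) = 7 - 80*(-3 - 512) = 7 - 80*(-515) = 7 + 41200 = 41207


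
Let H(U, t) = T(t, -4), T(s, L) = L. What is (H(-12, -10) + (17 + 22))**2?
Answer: 1225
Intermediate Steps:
H(U, t) = -4
(H(-12, -10) + (17 + 22))**2 = (-4 + (17 + 22))**2 = (-4 + 39)**2 = 35**2 = 1225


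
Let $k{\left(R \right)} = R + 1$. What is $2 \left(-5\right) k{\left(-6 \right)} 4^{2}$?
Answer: $800$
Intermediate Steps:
$k{\left(R \right)} = 1 + R$
$2 \left(-5\right) k{\left(-6 \right)} 4^{2} = 2 \left(-5\right) \left(1 - 6\right) 4^{2} = \left(-10\right) \left(-5\right) 16 = 50 \cdot 16 = 800$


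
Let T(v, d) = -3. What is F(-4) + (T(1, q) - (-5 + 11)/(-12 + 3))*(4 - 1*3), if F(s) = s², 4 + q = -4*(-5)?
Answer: 41/3 ≈ 13.667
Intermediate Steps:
q = 16 (q = -4 - 4*(-5) = -4 + 20 = 16)
F(-4) + (T(1, q) - (-5 + 11)/(-12 + 3))*(4 - 1*3) = (-4)² + (-3 - (-5 + 11)/(-12 + 3))*(4 - 1*3) = 16 + (-3 - 6/(-9))*(4 - 3) = 16 + (-3 - 6*(-1)/9)*1 = 16 + (-3 - 1*(-⅔))*1 = 16 + (-3 + ⅔)*1 = 16 - 7/3*1 = 16 - 7/3 = 41/3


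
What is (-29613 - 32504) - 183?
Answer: -62300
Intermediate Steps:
(-29613 - 32504) - 183 = -62117 - 183 = -62300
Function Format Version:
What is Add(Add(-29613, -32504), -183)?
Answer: -62300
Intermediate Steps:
Add(Add(-29613, -32504), -183) = Add(-62117, -183) = -62300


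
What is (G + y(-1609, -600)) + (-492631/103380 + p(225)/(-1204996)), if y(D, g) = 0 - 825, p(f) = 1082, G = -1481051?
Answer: -46150392926319529/31143121620 ≈ -1.4819e+6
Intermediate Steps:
y(D, g) = -825
(G + y(-1609, -600)) + (-492631/103380 + p(225)/(-1204996)) = (-1481051 - 825) + (-492631/103380 + 1082/(-1204996)) = -1481876 + (-492631*1/103380 + 1082*(-1/1204996)) = -1481876 + (-492631/103380 - 541/602498) = -1481876 - 148432560409/31143121620 = -46150392926319529/31143121620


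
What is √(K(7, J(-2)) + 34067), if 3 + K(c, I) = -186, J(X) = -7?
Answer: √33878 ≈ 184.06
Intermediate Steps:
K(c, I) = -189 (K(c, I) = -3 - 186 = -189)
√(K(7, J(-2)) + 34067) = √(-189 + 34067) = √33878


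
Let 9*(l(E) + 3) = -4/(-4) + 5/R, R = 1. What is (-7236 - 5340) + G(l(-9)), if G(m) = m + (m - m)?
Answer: -37735/3 ≈ -12578.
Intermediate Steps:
l(E) = -7/3 (l(E) = -3 + (-4/(-4) + 5/1)/9 = -3 + (-4*(-¼) + 5*1)/9 = -3 + (1 + 5)/9 = -3 + (⅑)*6 = -3 + ⅔ = -7/3)
G(m) = m (G(m) = m + 0 = m)
(-7236 - 5340) + G(l(-9)) = (-7236 - 5340) - 7/3 = -12576 - 7/3 = -37735/3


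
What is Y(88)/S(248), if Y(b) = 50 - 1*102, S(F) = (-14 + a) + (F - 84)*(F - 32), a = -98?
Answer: -13/8828 ≈ -0.0014726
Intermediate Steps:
S(F) = -112 + (-84 + F)*(-32 + F) (S(F) = (-14 - 98) + (F - 84)*(F - 32) = -112 + (-84 + F)*(-32 + F))
Y(b) = -52 (Y(b) = 50 - 102 = -52)
Y(88)/S(248) = -52/(2576 + 248² - 116*248) = -52/(2576 + 61504 - 28768) = -52/35312 = -52*1/35312 = -13/8828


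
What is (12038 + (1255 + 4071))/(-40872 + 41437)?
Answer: 17364/565 ≈ 30.733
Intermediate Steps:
(12038 + (1255 + 4071))/(-40872 + 41437) = (12038 + 5326)/565 = 17364*(1/565) = 17364/565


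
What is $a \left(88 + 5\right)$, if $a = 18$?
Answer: $1674$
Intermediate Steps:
$a \left(88 + 5\right) = 18 \left(88 + 5\right) = 18 \cdot 93 = 1674$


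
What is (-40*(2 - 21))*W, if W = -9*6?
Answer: -41040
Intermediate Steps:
W = -54
(-40*(2 - 21))*W = -40*(2 - 21)*(-54) = -40*(-19)*(-54) = 760*(-54) = -41040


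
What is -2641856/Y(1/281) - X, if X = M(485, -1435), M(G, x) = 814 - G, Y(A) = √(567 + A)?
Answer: -329 - 330232*√2798198/4979 ≈ -1.1128e+5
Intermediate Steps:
X = 329 (X = 814 - 1*485 = 814 - 485 = 329)
-2641856/Y(1/281) - X = -2641856/√(567 + 1/281) - 1*329 = -2641856/√(567 + 1/281) - 329 = -2641856*√2798198/39832 - 329 = -330232*√2798198/4979 - 329 = -329 - 330232*√2798198/4979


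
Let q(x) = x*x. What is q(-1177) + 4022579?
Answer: 5407908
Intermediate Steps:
q(x) = x²
q(-1177) + 4022579 = (-1177)² + 4022579 = 1385329 + 4022579 = 5407908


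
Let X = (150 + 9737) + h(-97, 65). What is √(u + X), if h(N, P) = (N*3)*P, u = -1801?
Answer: 7*I*√221 ≈ 104.06*I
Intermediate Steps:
h(N, P) = 3*N*P (h(N, P) = (3*N)*P = 3*N*P)
X = -9028 (X = (150 + 9737) + 3*(-97)*65 = 9887 - 18915 = -9028)
√(u + X) = √(-1801 - 9028) = √(-10829) = 7*I*√221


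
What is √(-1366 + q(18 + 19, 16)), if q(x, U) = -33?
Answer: I*√1399 ≈ 37.403*I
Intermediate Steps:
√(-1366 + q(18 + 19, 16)) = √(-1366 - 33) = √(-1399) = I*√1399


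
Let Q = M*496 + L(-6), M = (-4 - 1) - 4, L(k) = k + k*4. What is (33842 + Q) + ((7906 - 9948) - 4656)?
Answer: 22650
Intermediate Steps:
L(k) = 5*k (L(k) = k + 4*k = 5*k)
M = -9 (M = -5 - 4 = -9)
Q = -4494 (Q = -9*496 + 5*(-6) = -4464 - 30 = -4494)
(33842 + Q) + ((7906 - 9948) - 4656) = (33842 - 4494) + ((7906 - 9948) - 4656) = 29348 + (-2042 - 4656) = 29348 - 6698 = 22650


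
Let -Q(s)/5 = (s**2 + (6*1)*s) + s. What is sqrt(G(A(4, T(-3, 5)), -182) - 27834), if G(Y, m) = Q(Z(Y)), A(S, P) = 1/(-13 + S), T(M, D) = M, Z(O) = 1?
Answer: I*sqrt(27874) ≈ 166.96*I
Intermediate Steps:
Q(s) = -35*s - 5*s**2 (Q(s) = -5*((s**2 + (6*1)*s) + s) = -5*((s**2 + 6*s) + s) = -5*(s**2 + 7*s) = -35*s - 5*s**2)
G(Y, m) = -40 (G(Y, m) = -5*1*(7 + 1) = -5*1*8 = -40)
sqrt(G(A(4, T(-3, 5)), -182) - 27834) = sqrt(-40 - 27834) = sqrt(-27874) = I*sqrt(27874)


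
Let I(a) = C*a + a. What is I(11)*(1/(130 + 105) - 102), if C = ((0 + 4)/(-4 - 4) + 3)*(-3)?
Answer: 3427567/470 ≈ 7292.7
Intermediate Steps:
C = -15/2 (C = (4/(-8) + 3)*(-3) = (4*(-1/8) + 3)*(-3) = (-1/2 + 3)*(-3) = (5/2)*(-3) = -15/2 ≈ -7.5000)
I(a) = -13*a/2 (I(a) = -15*a/2 + a = -13*a/2)
I(11)*(1/(130 + 105) - 102) = (-13/2*11)*(1/(130 + 105) - 102) = -143*(1/235 - 102)/2 = -143/2*(-23969/235) = 3427567/470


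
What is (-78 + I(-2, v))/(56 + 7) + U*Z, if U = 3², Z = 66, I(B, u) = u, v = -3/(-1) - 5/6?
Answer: 32011/54 ≈ 592.80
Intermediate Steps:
v = 13/6 (v = -3*(-1) - 5*⅙ = 3 - ⅚ = 13/6 ≈ 2.1667)
U = 9
(-78 + I(-2, v))/(56 + 7) + U*Z = (-78 + 13/6)/(56 + 7) + 9*66 = -455/6/63 + 594 = -455/6*1/63 + 594 = -65/54 + 594 = 32011/54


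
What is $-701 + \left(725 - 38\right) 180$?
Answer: $122959$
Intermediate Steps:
$-701 + \left(725 - 38\right) 180 = -701 + 687 \cdot 180 = -701 + 123660 = 122959$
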